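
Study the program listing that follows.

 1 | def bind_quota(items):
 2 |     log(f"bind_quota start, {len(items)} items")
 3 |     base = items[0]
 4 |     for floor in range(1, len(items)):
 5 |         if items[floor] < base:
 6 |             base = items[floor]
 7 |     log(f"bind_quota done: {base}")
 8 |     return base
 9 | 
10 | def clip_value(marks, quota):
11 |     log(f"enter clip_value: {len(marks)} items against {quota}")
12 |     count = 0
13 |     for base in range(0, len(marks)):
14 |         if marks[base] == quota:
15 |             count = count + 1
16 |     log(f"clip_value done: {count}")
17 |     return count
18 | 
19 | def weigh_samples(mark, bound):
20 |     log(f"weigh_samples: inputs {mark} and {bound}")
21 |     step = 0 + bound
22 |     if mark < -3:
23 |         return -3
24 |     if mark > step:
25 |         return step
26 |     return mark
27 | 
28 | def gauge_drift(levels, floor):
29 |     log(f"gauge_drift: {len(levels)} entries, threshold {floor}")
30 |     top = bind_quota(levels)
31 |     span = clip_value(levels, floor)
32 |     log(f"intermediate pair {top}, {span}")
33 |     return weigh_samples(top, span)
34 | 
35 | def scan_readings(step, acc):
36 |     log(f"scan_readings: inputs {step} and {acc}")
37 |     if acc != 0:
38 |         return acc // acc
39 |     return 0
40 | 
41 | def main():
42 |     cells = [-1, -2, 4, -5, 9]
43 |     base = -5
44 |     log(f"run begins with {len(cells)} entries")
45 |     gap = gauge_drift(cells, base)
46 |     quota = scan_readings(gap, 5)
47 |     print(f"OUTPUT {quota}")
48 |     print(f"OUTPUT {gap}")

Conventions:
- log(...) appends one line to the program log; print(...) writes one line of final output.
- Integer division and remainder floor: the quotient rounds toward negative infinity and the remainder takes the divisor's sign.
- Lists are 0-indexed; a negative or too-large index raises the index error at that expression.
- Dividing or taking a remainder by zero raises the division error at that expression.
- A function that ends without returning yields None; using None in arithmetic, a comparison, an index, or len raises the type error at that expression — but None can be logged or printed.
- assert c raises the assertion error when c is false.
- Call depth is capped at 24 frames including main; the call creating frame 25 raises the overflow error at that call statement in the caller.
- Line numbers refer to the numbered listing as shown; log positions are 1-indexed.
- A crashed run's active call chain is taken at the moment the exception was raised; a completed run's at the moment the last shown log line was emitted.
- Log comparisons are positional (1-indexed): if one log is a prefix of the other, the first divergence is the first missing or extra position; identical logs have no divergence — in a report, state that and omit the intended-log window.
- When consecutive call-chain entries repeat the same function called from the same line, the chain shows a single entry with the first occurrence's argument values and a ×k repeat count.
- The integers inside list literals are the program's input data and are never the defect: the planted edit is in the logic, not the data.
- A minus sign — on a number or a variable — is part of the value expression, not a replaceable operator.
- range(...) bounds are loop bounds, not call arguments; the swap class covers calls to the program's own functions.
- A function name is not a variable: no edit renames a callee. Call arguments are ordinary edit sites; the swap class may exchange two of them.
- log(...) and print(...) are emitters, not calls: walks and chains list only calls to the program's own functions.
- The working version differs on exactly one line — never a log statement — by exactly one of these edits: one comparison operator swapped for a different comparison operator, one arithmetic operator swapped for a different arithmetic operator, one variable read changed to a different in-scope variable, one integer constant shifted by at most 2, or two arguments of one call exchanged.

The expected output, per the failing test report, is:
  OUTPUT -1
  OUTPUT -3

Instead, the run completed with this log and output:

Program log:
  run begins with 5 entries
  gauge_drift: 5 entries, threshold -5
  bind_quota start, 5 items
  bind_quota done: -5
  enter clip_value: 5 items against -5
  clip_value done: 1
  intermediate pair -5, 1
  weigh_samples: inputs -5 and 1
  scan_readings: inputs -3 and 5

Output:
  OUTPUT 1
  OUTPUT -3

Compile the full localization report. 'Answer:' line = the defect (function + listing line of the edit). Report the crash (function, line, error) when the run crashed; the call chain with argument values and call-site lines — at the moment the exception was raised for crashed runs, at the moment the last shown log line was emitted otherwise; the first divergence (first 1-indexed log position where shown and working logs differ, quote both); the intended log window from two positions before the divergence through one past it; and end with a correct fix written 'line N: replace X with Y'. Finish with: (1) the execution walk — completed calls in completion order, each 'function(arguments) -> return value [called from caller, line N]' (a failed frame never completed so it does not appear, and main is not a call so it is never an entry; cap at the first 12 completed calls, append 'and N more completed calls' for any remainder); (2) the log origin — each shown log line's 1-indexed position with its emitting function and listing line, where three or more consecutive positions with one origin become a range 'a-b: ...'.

Answer: the defect is in scan_readings at line 38.
Key observation: Nothing in the log betrays the bug — only the output does.
Call chain: main -> scan_readings(-3, 5) (called at line 46).
First divergence: none (the log streams are identical).
Execution walk:
  bind_quota([-1, -2, 4, -5, 9]) -> -5  [called from gauge_drift, line 30]
  clip_value([-1, -2, 4, -5, 9], -5) -> 1  [called from gauge_drift, line 31]
  weigh_samples(-5, 1) -> -3  [called from gauge_drift, line 33]
  gauge_drift([-1, -2, 4, -5, 9], -5) -> -3  [called from main, line 45]
  scan_readings(-3, 5) -> 1  [called from main, line 46]
Log line origins:
  1: emitted by main (line 44)
  2: emitted by gauge_drift (line 29)
  3: emitted by bind_quota (line 2)
  4: emitted by bind_quota (line 7)
  5: emitted by clip_value (line 11)
  6: emitted by clip_value (line 16)
  7: emitted by gauge_drift (line 32)
  8: emitted by weigh_samples (line 20)
  9: emitted by scan_readings (line 36)
A correct fix: line 38: replace `acc // acc` with `step // acc`.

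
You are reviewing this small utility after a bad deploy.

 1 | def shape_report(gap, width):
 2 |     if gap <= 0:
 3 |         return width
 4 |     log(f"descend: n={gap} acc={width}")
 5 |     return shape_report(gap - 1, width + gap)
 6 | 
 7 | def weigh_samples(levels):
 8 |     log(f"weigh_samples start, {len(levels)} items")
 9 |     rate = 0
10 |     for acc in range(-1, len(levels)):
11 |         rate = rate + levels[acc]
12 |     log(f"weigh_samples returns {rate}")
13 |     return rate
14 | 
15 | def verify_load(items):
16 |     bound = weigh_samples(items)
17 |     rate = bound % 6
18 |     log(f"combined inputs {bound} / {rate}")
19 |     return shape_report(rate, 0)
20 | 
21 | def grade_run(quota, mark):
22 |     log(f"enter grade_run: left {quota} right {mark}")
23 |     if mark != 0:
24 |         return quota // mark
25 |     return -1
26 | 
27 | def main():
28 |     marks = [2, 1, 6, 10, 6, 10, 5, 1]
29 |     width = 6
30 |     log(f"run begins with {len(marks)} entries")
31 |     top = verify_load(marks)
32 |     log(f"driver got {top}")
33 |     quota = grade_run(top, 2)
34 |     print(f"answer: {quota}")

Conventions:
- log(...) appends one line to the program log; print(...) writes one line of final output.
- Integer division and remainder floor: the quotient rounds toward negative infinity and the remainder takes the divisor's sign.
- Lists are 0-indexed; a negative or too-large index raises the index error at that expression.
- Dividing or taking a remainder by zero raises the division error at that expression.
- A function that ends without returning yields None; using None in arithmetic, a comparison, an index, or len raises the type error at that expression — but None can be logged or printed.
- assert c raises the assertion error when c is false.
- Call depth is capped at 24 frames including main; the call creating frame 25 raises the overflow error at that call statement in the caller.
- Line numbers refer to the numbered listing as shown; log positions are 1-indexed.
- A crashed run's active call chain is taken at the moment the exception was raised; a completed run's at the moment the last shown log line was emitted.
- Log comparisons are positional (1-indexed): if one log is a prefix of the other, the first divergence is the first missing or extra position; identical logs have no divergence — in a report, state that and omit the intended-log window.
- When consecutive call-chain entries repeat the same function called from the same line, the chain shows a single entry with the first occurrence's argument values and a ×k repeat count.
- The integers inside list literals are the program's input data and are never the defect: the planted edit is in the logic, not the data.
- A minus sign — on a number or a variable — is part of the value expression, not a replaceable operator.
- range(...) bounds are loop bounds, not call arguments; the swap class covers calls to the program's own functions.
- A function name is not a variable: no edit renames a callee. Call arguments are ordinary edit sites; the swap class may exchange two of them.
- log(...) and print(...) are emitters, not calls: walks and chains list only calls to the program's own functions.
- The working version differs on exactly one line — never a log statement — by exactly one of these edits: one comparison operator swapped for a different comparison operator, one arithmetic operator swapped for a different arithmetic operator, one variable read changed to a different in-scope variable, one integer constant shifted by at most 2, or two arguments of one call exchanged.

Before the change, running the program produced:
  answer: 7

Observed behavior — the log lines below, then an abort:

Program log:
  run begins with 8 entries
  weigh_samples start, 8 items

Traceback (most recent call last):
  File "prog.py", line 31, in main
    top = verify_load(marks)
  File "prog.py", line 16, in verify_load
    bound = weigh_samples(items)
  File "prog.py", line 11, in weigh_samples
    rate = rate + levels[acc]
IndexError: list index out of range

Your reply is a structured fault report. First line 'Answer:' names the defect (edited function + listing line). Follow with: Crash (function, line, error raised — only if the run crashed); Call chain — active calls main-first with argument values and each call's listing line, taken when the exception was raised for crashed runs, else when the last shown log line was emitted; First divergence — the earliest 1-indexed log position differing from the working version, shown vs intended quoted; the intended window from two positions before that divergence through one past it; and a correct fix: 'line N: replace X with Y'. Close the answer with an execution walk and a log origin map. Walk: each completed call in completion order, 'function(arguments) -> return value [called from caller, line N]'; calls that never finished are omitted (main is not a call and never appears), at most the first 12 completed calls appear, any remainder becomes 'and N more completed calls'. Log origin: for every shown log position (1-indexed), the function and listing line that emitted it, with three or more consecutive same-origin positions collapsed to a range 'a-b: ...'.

Answer: the defect is in weigh_samples at line 10.
Key fact: The log ends early — 2 lines, where the working version next logs 'weigh_samples returns 41'.
Crash: weigh_samples, line 11, IndexError.
Call chain: main -> verify_load([2, 1, 6, 10, 6, 10, 5, 1]) (called at line 31) -> weigh_samples([2, 1, 6, 10, 6, 10, 5, 1]) (called at line 16).
First divergence: position 3 — the faulty run's log ends after 2 lines; the working version continues with 'weigh_samples returns 41'.
Intended log window:
  1: run begins with 8 entries
  2: weigh_samples start, 8 items
  3: weigh_samples returns 41
  4: combined inputs 41 / 5
Execution walk:
  (no call completed)
Log line origins:
  1: logged in main at line 30
  2: logged in weigh_samples at line 8
A correct fix: line 10: replace `-1` with `0`.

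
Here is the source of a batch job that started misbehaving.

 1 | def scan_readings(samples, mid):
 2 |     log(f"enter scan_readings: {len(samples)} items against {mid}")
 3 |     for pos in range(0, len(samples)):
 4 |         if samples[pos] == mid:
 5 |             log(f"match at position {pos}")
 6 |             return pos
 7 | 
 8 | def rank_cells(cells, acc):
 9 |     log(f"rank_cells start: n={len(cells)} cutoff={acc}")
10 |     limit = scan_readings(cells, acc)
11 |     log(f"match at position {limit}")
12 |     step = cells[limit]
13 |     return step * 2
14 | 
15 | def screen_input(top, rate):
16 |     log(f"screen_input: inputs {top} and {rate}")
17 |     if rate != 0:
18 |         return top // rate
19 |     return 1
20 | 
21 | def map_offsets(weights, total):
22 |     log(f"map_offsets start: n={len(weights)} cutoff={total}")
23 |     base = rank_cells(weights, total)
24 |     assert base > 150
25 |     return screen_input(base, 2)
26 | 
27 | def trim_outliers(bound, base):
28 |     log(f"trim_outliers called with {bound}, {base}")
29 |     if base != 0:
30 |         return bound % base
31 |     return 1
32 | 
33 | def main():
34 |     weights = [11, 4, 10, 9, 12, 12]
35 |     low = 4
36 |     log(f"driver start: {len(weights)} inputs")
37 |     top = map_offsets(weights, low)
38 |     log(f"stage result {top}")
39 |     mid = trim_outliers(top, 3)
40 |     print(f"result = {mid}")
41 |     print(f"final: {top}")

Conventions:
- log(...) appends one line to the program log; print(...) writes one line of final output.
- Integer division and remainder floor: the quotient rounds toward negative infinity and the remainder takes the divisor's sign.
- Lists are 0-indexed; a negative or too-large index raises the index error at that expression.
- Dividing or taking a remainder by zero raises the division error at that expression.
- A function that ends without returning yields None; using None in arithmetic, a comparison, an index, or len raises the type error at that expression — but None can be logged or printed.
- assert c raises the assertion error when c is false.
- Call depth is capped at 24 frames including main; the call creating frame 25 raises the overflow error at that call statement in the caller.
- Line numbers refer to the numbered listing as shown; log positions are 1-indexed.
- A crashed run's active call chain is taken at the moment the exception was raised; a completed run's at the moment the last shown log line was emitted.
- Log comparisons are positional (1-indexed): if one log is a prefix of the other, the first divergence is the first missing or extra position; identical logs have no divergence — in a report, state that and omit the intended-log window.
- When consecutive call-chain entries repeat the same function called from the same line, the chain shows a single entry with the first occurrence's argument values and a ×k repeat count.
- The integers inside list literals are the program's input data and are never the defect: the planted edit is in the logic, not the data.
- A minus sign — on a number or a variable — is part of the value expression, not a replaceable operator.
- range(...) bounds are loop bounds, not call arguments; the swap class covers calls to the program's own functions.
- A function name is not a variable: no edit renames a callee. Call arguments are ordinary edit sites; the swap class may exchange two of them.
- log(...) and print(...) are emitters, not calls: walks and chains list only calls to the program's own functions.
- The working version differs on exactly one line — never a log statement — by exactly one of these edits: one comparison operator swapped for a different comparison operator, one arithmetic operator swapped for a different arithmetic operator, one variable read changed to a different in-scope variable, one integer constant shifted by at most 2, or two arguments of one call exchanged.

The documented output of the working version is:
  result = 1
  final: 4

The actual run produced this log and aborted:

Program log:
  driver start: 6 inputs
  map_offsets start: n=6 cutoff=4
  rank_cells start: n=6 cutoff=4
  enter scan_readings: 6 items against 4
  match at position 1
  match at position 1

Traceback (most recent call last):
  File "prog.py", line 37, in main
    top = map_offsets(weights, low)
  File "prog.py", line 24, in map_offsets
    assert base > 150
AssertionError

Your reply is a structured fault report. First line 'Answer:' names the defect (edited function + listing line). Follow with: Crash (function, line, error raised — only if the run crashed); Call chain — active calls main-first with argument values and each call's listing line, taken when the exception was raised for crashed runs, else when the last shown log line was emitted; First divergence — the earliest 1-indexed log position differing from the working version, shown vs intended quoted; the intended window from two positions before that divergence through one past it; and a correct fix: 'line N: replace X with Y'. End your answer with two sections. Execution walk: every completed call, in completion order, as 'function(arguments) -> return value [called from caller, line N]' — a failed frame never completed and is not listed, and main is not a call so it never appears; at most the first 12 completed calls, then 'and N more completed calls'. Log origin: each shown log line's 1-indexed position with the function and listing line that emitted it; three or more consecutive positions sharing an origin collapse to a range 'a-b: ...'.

Answer: the defect is in map_offsets at line 24.
Core observation: The log ends early — 6 lines, where the working version next logs 'screen_input: inputs 8 and 2'.
Crash: map_offsets, line 24, AssertionError.
Call chain: main -> map_offsets([11, 4, 10, 9, 12, 12], 4) (called at line 37).
First divergence: position 7 — after 6 matching lines the faulty run goes silent; intended next line 'screen_input: inputs 8 and 2'.
Intended log window:
  5: match at position 1
  6: match at position 1
  7: screen_input: inputs 8 and 2
  8: stage result 4
Execution walk:
  scan_readings([11, 4, 10, 9, 12, 12], 4) -> 1  [called from rank_cells, line 10]
  rank_cells([11, 4, 10, 9, 12, 12], 4) -> 8  [called from map_offsets, line 23]
Log origins:
  1: from main, line 36
  2: from map_offsets, line 22
  3: from rank_cells, line 9
  4: from scan_readings, line 2
  5: from scan_readings, line 5
  6: from rank_cells, line 11
A correct fix: line 24: replace `>` with `<=`.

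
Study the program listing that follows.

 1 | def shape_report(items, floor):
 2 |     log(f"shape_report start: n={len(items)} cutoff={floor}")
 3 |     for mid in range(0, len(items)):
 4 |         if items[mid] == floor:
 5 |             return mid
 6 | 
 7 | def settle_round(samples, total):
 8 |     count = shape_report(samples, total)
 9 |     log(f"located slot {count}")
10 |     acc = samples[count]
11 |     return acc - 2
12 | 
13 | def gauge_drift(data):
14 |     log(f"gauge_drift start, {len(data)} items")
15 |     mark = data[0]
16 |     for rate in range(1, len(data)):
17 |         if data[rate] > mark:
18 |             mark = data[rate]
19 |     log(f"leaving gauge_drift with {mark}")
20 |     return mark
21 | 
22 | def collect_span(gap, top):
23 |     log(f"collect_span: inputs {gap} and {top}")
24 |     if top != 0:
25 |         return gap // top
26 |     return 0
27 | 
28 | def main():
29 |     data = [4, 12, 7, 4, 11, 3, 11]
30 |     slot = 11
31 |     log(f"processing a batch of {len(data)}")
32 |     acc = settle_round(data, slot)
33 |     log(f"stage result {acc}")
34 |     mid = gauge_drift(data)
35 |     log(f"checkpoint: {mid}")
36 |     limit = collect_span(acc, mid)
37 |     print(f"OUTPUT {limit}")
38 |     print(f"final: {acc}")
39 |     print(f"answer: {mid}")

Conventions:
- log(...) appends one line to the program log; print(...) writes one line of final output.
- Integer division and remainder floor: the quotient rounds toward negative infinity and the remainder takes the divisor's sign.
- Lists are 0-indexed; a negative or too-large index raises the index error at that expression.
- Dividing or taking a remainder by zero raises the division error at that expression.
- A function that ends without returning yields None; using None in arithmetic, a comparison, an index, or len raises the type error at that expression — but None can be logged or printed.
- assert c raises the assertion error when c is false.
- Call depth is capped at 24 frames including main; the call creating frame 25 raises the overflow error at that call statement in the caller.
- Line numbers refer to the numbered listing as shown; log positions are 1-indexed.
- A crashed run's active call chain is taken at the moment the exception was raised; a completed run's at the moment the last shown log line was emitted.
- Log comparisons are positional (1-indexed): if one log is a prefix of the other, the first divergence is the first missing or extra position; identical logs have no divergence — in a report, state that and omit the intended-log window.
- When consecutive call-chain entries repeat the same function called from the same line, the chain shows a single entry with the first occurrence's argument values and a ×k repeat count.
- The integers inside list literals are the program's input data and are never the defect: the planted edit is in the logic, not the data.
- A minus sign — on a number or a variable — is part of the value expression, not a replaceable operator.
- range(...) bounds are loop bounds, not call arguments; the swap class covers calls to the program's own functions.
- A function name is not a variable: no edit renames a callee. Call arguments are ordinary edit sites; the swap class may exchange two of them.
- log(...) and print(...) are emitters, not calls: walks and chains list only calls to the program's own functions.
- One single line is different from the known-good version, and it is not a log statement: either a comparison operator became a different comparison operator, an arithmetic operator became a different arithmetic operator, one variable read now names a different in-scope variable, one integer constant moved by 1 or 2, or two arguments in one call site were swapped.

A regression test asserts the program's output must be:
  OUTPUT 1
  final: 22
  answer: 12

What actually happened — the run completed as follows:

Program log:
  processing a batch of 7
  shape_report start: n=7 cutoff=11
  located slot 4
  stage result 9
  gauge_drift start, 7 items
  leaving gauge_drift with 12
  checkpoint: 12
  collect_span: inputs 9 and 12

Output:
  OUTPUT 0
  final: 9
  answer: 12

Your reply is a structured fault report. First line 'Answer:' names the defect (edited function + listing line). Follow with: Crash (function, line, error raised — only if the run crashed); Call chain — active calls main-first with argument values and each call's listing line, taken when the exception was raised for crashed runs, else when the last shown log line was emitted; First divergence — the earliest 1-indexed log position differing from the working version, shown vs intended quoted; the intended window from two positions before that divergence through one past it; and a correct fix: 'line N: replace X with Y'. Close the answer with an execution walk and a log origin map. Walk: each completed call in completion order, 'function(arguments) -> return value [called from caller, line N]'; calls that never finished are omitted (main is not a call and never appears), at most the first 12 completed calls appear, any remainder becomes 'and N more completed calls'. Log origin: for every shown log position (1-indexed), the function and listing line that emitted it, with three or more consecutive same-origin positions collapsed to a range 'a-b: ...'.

Answer: the defect is in settle_round at line 11.
Key fact: The log first diverges at position 4: the faulty run prints 'stage result 9' where the working version prints 'stage result 22'.
Call chain: main -> collect_span(9, 12) (called at line 36).
First divergence: at position 4 the run shows 'stage result 9' where the working version logs 'stage result 22'.
Intended log window:
  2: shape_report start: n=7 cutoff=11
  3: located slot 4
  4: stage result 22
  5: gauge_drift start, 7 items
Execution walk:
  shape_report([4, 12, 7, 4, 11, 3, 11], 11) -> 4  [called from settle_round, line 8]
  settle_round([4, 12, 7, 4, 11, 3, 11], 11) -> 9  [called from main, line 32]
  gauge_drift([4, 12, 7, 4, 11, 3, 11]) -> 12  [called from main, line 34]
  collect_span(9, 12) -> 0  [called from main, line 36]
Log origins:
  1 — main, line 31
  2 — shape_report, line 2
  3 — settle_round, line 9
  4 — main, line 33
  5 — gauge_drift, line 14
  6 — gauge_drift, line 19
  7 — main, line 35
  8 — collect_span, line 23
A correct fix: line 11: replace `-` with `*`.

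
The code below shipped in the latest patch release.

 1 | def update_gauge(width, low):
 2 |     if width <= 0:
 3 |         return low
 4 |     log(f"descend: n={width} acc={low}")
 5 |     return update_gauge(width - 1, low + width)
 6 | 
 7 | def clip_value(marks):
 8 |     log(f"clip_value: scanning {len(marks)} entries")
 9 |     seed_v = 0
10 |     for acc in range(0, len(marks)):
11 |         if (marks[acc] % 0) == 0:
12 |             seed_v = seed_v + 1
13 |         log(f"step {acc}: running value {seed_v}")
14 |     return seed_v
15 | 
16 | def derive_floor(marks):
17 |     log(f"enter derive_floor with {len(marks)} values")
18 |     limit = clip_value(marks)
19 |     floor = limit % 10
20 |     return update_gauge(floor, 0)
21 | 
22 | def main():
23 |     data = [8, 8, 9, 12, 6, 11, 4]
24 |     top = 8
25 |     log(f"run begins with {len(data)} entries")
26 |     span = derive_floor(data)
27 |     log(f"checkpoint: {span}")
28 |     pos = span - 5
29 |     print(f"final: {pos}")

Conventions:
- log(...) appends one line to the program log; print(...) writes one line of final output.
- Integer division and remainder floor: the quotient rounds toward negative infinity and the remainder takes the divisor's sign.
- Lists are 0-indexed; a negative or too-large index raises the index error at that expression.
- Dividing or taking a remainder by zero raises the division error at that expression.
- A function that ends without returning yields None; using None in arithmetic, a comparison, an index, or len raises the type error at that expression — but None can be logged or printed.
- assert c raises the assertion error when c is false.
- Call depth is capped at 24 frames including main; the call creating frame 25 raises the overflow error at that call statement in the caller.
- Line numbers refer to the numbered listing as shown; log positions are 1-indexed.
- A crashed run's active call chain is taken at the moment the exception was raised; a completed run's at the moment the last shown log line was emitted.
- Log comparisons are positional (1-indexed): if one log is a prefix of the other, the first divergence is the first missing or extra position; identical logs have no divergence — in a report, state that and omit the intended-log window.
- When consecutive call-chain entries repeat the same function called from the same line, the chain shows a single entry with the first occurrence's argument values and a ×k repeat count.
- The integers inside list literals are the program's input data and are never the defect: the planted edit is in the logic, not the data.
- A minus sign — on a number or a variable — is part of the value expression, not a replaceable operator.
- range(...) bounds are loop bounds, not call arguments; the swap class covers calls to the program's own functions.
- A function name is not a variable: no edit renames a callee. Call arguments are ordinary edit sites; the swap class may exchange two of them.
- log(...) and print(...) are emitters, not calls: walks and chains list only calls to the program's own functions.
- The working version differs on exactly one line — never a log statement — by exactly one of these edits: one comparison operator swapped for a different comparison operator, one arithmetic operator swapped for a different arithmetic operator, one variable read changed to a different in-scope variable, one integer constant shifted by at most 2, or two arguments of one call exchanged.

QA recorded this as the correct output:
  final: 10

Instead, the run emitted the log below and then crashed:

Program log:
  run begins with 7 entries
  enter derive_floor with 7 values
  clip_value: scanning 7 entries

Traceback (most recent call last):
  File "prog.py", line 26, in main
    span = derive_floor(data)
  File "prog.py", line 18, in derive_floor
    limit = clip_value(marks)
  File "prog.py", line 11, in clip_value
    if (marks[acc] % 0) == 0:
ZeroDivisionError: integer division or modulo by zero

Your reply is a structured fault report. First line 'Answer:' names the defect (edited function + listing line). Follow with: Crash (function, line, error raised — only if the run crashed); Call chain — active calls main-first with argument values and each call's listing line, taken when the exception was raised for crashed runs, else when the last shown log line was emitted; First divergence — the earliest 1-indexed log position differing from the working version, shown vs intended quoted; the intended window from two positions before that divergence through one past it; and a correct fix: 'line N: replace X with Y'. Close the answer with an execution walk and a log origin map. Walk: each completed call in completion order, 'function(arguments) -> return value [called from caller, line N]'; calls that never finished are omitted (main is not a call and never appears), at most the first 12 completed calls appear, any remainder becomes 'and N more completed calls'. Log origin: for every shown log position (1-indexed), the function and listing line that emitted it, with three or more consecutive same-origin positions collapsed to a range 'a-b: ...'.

Answer: the defect is in clip_value at line 11.
Core observation: The shown log is a 3-line prefix of the intended one, whose next entry is 'step 0: running value 1'.
Crash: clip_value, line 11, ZeroDivisionError.
Call chain: main -> derive_floor([8, 8, 9, 12, 6, 11, 4]) (called at line 26) -> clip_value([8, 8, 9, 12, 6, 11, 4]) (called at line 18).
First divergence: position 4; the shown log stops at 3 lines while the working version next logs 'step 0: running value 1'.
Intended log window:
  2: enter derive_floor with 7 values
  3: clip_value: scanning 7 entries
  4: step 0: running value 1
  5: step 1: running value 2
Execution walk:
  (no call completed)
Log origins:
  1 — main, line 25
  2 — derive_floor, line 17
  3 — clip_value, line 8
A correct fix: line 11: replace `marks[acc] % 0` with `marks[acc] % 2`.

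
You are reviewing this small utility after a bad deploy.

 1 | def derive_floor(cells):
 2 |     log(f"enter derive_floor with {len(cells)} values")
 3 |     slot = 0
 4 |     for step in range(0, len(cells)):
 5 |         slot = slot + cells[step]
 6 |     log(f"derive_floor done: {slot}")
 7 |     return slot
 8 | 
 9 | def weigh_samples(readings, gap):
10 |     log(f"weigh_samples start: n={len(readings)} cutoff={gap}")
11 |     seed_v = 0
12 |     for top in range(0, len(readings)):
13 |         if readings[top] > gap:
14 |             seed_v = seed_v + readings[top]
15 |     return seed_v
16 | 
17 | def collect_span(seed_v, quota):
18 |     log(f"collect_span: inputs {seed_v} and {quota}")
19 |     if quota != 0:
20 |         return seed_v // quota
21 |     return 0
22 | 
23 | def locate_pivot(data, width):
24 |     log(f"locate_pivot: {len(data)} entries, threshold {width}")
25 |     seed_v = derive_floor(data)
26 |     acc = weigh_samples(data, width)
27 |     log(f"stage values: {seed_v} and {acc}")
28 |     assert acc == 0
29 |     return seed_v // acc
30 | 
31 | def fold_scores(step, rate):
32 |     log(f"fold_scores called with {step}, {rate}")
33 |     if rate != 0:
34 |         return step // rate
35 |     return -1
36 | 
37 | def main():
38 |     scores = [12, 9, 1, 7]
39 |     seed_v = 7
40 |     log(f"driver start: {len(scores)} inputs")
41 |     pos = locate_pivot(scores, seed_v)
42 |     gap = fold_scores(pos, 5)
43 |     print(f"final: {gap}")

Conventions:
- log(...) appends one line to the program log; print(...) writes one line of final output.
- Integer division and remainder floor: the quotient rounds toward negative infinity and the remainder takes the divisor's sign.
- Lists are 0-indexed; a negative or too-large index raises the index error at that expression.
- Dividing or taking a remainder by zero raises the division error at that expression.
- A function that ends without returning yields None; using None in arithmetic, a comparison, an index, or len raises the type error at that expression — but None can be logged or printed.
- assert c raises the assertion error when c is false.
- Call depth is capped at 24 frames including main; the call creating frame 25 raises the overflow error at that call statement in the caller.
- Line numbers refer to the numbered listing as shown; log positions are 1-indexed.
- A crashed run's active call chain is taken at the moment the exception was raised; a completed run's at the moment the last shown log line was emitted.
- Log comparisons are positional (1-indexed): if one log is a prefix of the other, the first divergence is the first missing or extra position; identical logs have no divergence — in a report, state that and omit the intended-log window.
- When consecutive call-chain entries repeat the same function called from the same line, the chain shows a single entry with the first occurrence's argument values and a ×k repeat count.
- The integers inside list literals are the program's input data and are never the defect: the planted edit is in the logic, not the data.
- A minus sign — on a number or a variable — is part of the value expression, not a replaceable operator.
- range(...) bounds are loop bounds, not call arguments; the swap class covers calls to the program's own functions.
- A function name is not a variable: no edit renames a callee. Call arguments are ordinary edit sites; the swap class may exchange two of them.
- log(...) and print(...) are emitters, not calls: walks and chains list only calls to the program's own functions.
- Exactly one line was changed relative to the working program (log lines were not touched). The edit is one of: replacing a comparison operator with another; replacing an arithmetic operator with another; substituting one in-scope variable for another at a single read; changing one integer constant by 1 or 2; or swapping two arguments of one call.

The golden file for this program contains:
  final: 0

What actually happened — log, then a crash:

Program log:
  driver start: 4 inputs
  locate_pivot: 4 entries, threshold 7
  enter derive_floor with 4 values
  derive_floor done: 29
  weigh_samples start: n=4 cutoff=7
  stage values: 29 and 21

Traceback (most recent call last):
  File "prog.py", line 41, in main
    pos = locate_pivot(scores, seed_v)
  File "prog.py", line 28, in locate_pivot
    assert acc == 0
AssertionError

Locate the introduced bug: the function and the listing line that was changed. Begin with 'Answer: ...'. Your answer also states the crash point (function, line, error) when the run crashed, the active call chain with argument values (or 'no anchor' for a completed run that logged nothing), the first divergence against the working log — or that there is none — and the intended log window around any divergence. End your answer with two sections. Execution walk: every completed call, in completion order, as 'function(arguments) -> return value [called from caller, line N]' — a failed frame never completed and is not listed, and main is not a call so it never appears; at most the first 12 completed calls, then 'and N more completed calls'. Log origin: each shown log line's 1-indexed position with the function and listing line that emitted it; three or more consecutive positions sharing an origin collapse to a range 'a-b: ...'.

Answer: the defect is in locate_pivot at line 28.
Core observation: The shown log is a 6-line prefix of the intended one, whose next entry is 'fold_scores called with 1, 5'.
Crash: locate_pivot, line 28, AssertionError.
Call chain: main -> locate_pivot([12, 9, 1, 7], 7) (called at line 41).
First divergence: position 7 (shown log ended at 6 lines; the working version continues: 'fold_scores called with 1, 5').
Intended log window:
  5: weigh_samples start: n=4 cutoff=7
  6: stage values: 29 and 21
  7: fold_scores called with 1, 5
Execution walk:
  derive_floor([12, 9, 1, 7]) -> 29  [called from locate_pivot, line 25]
  weigh_samples([12, 9, 1, 7], 7) -> 21  [called from locate_pivot, line 26]
Log line origins:
  1: from main, line 40
  2: from locate_pivot, line 24
  3: from derive_floor, line 2
  4: from derive_floor, line 6
  5: from weigh_samples, line 10
  6: from locate_pivot, line 27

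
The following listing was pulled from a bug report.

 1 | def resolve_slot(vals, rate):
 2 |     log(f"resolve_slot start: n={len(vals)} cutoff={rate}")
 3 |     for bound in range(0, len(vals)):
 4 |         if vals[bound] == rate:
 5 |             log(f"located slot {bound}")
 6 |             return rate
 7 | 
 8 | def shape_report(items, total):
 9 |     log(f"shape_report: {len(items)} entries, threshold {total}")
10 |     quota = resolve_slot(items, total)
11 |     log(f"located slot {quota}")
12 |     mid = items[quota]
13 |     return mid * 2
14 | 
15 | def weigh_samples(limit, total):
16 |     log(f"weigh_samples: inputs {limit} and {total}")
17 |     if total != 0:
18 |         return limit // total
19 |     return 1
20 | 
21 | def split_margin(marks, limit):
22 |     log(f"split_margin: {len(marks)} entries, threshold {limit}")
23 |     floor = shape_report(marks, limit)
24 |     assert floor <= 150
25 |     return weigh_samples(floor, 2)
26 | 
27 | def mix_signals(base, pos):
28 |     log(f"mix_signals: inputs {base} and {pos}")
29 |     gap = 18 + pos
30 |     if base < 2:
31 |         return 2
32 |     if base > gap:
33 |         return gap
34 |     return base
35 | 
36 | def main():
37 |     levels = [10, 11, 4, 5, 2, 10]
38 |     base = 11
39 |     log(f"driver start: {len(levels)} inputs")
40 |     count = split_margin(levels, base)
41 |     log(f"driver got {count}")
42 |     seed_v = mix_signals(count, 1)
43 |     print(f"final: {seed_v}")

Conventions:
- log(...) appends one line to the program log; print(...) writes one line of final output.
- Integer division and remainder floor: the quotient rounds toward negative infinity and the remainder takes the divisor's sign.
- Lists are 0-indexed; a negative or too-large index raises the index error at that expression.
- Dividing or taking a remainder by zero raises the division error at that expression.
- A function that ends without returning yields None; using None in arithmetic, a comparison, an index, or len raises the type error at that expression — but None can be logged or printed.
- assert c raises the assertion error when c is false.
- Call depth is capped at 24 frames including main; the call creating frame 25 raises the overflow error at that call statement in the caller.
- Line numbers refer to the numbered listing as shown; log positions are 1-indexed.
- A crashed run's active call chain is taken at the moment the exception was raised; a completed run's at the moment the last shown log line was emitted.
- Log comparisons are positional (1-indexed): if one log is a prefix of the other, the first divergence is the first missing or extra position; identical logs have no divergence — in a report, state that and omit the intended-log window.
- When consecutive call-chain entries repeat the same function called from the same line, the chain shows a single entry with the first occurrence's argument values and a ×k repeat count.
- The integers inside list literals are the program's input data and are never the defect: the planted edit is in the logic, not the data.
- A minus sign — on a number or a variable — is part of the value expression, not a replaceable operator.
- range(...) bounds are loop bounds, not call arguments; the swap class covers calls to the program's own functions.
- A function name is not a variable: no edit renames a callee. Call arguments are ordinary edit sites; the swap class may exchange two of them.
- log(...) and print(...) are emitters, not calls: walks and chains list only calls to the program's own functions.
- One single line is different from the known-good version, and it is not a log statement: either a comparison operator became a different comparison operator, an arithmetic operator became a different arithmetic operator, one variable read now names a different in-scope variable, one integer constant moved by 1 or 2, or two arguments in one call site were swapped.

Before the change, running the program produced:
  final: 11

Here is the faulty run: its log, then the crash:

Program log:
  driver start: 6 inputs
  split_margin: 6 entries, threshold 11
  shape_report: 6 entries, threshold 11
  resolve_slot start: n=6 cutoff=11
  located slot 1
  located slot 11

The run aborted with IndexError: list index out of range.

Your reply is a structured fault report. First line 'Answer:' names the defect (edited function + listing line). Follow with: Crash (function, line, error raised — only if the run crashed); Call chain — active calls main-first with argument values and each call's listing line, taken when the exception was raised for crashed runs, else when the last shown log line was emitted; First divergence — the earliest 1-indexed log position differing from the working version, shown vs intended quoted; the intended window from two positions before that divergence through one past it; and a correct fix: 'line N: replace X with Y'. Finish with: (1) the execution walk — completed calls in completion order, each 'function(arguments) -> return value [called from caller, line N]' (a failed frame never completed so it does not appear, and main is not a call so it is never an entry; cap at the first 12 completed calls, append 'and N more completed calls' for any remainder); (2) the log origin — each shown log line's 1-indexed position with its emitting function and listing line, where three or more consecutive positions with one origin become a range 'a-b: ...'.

Answer: the defect is in resolve_slot at line 6.
Core observation: The log first diverges at position 6: the faulty run prints 'located slot 11' where the working version prints 'located slot 1'.
Crash: shape_report, line 12, IndexError.
Call chain: main -> split_margin([10, 11, 4, 5, 2, 10], 11) (called at line 40) -> shape_report([10, 11, 4, 5, 2, 10], 11) (called at line 23).
First divergence: position 6 — the shown line 'located slot 11' should read 'located slot 1'.
Intended log window:
  4: resolve_slot start: n=6 cutoff=11
  5: located slot 1
  6: located slot 1
  7: weigh_samples: inputs 22 and 2
Execution walk:
  resolve_slot([10, 11, 4, 5, 2, 10], 11) -> 11  [called from shape_report, line 10]
Origin of each log line:
  1: from main, line 39
  2: from split_margin, line 22
  3: from shape_report, line 9
  4: from resolve_slot, line 2
  5: from resolve_slot, line 5
  6: from shape_report, line 11
A correct fix: line 6: replace `rate` with `bound`.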